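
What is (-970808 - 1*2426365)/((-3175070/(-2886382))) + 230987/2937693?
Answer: -14402831271252180754/4663690456755 ≈ -3.0883e+6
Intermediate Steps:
(-970808 - 1*2426365)/((-3175070/(-2886382))) + 230987/2937693 = (-970808 - 2426365)/((-3175070*(-1/2886382))) + 230987*(1/2937693) = -3397173/1587535/1443191 + 230987/2937693 = -3397173*1443191/1587535 + 230987/2937693 = -4902769499043/1587535 + 230987/2937693 = -14402831271252180754/4663690456755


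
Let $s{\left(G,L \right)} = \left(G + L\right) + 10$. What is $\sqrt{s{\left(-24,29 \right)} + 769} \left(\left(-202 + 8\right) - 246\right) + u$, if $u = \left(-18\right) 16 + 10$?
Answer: $-12598$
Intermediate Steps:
$s{\left(G,L \right)} = 10 + G + L$
$u = -278$ ($u = -288 + 10 = -278$)
$\sqrt{s{\left(-24,29 \right)} + 769} \left(\left(-202 + 8\right) - 246\right) + u = \sqrt{\left(10 - 24 + 29\right) + 769} \left(\left(-202 + 8\right) - 246\right) - 278 = \sqrt{15 + 769} \left(-194 - 246\right) - 278 = \sqrt{784} \left(-440\right) - 278 = 28 \left(-440\right) - 278 = -12320 - 278 = -12598$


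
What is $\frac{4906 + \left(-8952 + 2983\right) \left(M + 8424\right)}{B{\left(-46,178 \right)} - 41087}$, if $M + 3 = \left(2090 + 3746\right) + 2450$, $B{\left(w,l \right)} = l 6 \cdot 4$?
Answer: $\frac{99719177}{36815} \approx 2708.7$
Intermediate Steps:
$B{\left(w,l \right)} = 24 l$ ($B{\left(w,l \right)} = 6 l 4 = 24 l$)
$M = 8283$ ($M = -3 + \left(\left(2090 + 3746\right) + 2450\right) = -3 + \left(5836 + 2450\right) = -3 + 8286 = 8283$)
$\frac{4906 + \left(-8952 + 2983\right) \left(M + 8424\right)}{B{\left(-46,178 \right)} - 41087} = \frac{4906 + \left(-8952 + 2983\right) \left(8283 + 8424\right)}{24 \cdot 178 - 41087} = \frac{4906 - 99724083}{4272 - 41087} = \frac{4906 - 99724083}{-36815} = \left(-99719177\right) \left(- \frac{1}{36815}\right) = \frac{99719177}{36815}$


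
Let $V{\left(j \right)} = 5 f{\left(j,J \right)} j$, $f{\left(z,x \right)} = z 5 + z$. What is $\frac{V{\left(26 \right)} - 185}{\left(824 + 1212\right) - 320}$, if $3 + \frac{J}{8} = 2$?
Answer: $\frac{20095}{1716} \approx 11.71$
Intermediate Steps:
$J = -8$ ($J = -24 + 8 \cdot 2 = -24 + 16 = -8$)
$f{\left(z,x \right)} = 6 z$ ($f{\left(z,x \right)} = 5 z + z = 6 z$)
$V{\left(j \right)} = 30 j^{2}$ ($V{\left(j \right)} = 5 \cdot 6 j j = 30 j j = 30 j^{2}$)
$\frac{V{\left(26 \right)} - 185}{\left(824 + 1212\right) - 320} = \frac{30 \cdot 26^{2} - 185}{\left(824 + 1212\right) - 320} = \frac{30 \cdot 676 - 185}{2036 - 320} = \frac{20280 - 185}{1716} = 20095 \cdot \frac{1}{1716} = \frac{20095}{1716}$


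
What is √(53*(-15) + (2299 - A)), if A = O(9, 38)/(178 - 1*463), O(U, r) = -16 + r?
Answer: √122168670/285 ≈ 38.782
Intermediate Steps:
A = -22/285 (A = (-16 + 38)/(178 - 1*463) = 22/(178 - 463) = 22/(-285) = 22*(-1/285) = -22/285 ≈ -0.077193)
√(53*(-15) + (2299 - A)) = √(53*(-15) + (2299 - 1*(-22/285))) = √(-795 + (2299 + 22/285)) = √(-795 + 655237/285) = √(428662/285) = √122168670/285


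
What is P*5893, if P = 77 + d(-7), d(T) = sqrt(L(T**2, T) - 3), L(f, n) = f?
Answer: 453761 + 5893*sqrt(46) ≈ 4.9373e+5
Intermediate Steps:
d(T) = sqrt(-3 + T**2) (d(T) = sqrt(T**2 - 3) = sqrt(-3 + T**2))
P = 77 + sqrt(46) (P = 77 + sqrt(-3 + (-7)**2) = 77 + sqrt(-3 + 49) = 77 + sqrt(46) ≈ 83.782)
P*5893 = (77 + sqrt(46))*5893 = 453761 + 5893*sqrt(46)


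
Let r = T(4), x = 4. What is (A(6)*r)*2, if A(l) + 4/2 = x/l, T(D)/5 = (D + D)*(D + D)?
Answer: -2560/3 ≈ -853.33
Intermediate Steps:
T(D) = 20*D² (T(D) = 5*((D + D)*(D + D)) = 5*((2*D)*(2*D)) = 5*(4*D²) = 20*D²)
r = 320 (r = 20*4² = 20*16 = 320)
A(l) = -2 + 4/l
(A(6)*r)*2 = ((-2 + 4/6)*320)*2 = ((-2 + 4*(⅙))*320)*2 = ((-2 + ⅔)*320)*2 = -4/3*320*2 = -1280/3*2 = -2560/3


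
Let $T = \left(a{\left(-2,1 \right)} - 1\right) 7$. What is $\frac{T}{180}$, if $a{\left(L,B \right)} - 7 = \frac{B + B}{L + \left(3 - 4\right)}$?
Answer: $\frac{28}{135} \approx 0.20741$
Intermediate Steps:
$a{\left(L,B \right)} = 7 + \frac{2 B}{-1 + L}$ ($a{\left(L,B \right)} = 7 + \frac{B + B}{L + \left(3 - 4\right)} = 7 + \frac{2 B}{L + \left(3 - 4\right)} = 7 + \frac{2 B}{L - 1} = 7 + \frac{2 B}{-1 + L}$)
$T = \frac{112}{3}$ ($T = \left(\frac{-7 + 2 \cdot 1 + 7 \left(-2\right)}{-1 - 2} - 1\right) 7 = \left(\frac{-7 + 2 - 14}{-3} - 1\right) 7 = \left(\left(- \frac{1}{3}\right) \left(-19\right) - 1\right) 7 = \left(\frac{19}{3} - 1\right) 7 = \frac{16}{3} \cdot 7 = \frac{112}{3} \approx 37.333$)
$\frac{T}{180} = \frac{112}{3 \cdot 180} = \frac{112}{3} \cdot \frac{1}{180} = \frac{28}{135}$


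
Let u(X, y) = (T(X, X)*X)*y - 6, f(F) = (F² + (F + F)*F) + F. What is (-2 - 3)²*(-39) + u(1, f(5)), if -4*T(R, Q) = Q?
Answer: -1001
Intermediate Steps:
f(F) = F + 3*F² (f(F) = (F² + (2*F)*F) + F = (F² + 2*F²) + F = 3*F² + F = F + 3*F²)
T(R, Q) = -Q/4
u(X, y) = -6 - y*X²/4 (u(X, y) = ((-X/4)*X)*y - 6 = (-X²/4)*y - 6 = -y*X²/4 - 6 = -6 - y*X²/4)
(-2 - 3)²*(-39) + u(1, f(5)) = (-2 - 3)²*(-39) + (-6 - ¼*5*(1 + 3*5)*1²) = (-5)²*(-39) + (-6 - ¼*5*(1 + 15)*1) = 25*(-39) + (-6 - ¼*5*16*1) = -975 + (-6 - ¼*80*1) = -975 + (-6 - 20) = -975 - 26 = -1001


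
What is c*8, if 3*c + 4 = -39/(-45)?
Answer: -376/45 ≈ -8.3556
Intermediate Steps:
c = -47/45 (c = -4/3 + (-39/(-45))/3 = -4/3 + (-39*(-1/45))/3 = -4/3 + (1/3)*(13/15) = -4/3 + 13/45 = -47/45 ≈ -1.0444)
c*8 = -47/45*8 = -376/45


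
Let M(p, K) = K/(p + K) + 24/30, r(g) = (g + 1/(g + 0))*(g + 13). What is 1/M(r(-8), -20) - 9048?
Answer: -4957819/548 ≈ -9047.1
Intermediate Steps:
r(g) = (13 + g)*(g + 1/g) (r(g) = (g + 1/g)*(13 + g) = (13 + g)*(g + 1/g))
M(p, K) = ⅘ + K/(K + p) (M(p, K) = K/(K + p) + 24*(1/30) = K/(K + p) + ⅘ = ⅘ + K/(K + p))
1/M(r(-8), -20) - 9048 = 1/((4*(1 + (-8)² + 13*(-8) + 13/(-8)) + 9*(-20))/(5*(-20 + (1 + (-8)² + 13*(-8) + 13/(-8))))) - 9048 = 1/((4*(1 + 64 - 104 + 13*(-⅛)) - 180)/(5*(-20 + (1 + 64 - 104 + 13*(-⅛))))) - 9048 = 1/((4*(1 + 64 - 104 - 13/8) - 180)/(5*(-20 + (1 + 64 - 104 - 13/8)))) - 9048 = 1/((4*(-325/8) - 180)/(5*(-20 - 325/8))) - 9048 = 1/((-325/2 - 180)/(5*(-485/8))) - 9048 = 1/((⅕)*(-8/485)*(-685/2)) - 9048 = 1/(548/485) - 9048 = 485/548 - 9048 = -4957819/548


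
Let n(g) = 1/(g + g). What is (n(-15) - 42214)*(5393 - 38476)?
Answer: 41897005943/30 ≈ 1.3966e+9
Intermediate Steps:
n(g) = 1/(2*g)
(n(-15) - 42214)*(5393 - 38476) = ((½)/(-15) - 42214)*(5393 - 38476) = ((½)*(-1/15) - 42214)*(-33083) = (-1/30 - 42214)*(-33083) = -1266421/30*(-33083) = 41897005943/30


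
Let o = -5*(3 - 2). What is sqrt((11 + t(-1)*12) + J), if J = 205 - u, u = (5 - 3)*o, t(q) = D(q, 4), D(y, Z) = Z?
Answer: sqrt(274) ≈ 16.553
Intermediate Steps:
t(q) = 4
o = -5 (o = -5*1 = -5)
u = -10 (u = (5 - 3)*(-5) = 2*(-5) = -10)
J = 215 (J = 205 - 1*(-10) = 205 + 10 = 215)
sqrt((11 + t(-1)*12) + J) = sqrt((11 + 4*12) + 215) = sqrt((11 + 48) + 215) = sqrt(59 + 215) = sqrt(274)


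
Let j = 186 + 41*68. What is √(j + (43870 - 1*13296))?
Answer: 2*√8387 ≈ 183.16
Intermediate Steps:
j = 2974 (j = 186 + 2788 = 2974)
√(j + (43870 - 1*13296)) = √(2974 + (43870 - 1*13296)) = √(2974 + (43870 - 13296)) = √(2974 + 30574) = √33548 = 2*√8387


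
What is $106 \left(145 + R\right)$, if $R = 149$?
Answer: $31164$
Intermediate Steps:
$106 \left(145 + R\right) = 106 \left(145 + 149\right) = 106 \cdot 294 = 31164$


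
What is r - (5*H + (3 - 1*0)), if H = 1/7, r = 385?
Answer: 2669/7 ≈ 381.29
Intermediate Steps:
H = 1/7 ≈ 0.14286
r - (5*H + (3 - 1*0)) = 385 - (5*(1/7) + (3 - 1*0)) = 385 - (5/7 + (3 + 0)) = 385 - (5/7 + 3) = 385 - 1*26/7 = 385 - 26/7 = 2669/7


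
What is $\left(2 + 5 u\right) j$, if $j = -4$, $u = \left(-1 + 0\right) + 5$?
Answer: $-88$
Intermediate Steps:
$u = 4$ ($u = -1 + 5 = 4$)
$\left(2 + 5 u\right) j = \left(2 + 5 \cdot 4\right) \left(-4\right) = \left(2 + 20\right) \left(-4\right) = 22 \left(-4\right) = -88$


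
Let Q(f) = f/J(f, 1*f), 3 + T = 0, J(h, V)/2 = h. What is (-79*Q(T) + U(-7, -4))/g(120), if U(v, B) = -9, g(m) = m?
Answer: -97/240 ≈ -0.40417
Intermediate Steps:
J(h, V) = 2*h
T = -3 (T = -3 + 0 = -3)
Q(f) = ½ (Q(f) = f/((2*f)) = f*(1/(2*f)) = ½)
(-79*Q(T) + U(-7, -4))/g(120) = (-79*½ - 9)/120 = (-79/2 - 9)*(1/120) = -97/2*1/120 = -97/240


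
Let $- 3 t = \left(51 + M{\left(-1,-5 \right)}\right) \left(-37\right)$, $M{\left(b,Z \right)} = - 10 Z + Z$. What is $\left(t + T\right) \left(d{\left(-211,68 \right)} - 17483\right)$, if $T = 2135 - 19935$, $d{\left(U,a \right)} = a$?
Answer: $289367640$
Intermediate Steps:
$T = -17800$ ($T = 2135 - 19935 = -17800$)
$M{\left(b,Z \right)} = - 9 Z$
$t = 1184$ ($t = - \frac{\left(51 - -45\right) \left(-37\right)}{3} = - \frac{\left(51 + 45\right) \left(-37\right)}{3} = - \frac{96 \left(-37\right)}{3} = \left(- \frac{1}{3}\right) \left(-3552\right) = 1184$)
$\left(t + T\right) \left(d{\left(-211,68 \right)} - 17483\right) = \left(1184 - 17800\right) \left(68 - 17483\right) = \left(-16616\right) \left(-17415\right) = 289367640$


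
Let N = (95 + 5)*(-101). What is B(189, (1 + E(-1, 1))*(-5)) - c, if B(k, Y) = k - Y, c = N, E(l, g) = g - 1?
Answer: 10294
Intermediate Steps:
E(l, g) = -1 + g
N = -10100 (N = 100*(-101) = -10100)
c = -10100
B(189, (1 + E(-1, 1))*(-5)) - c = (189 - (1 + (-1 + 1))*(-5)) - 1*(-10100) = (189 - (1 + 0)*(-5)) + 10100 = (189 - (-5)) + 10100 = (189 - 1*(-5)) + 10100 = (189 + 5) + 10100 = 194 + 10100 = 10294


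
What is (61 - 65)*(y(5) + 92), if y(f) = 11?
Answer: -412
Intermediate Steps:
(61 - 65)*(y(5) + 92) = (61 - 65)*(11 + 92) = -4*103 = -412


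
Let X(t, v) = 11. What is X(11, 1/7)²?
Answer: 121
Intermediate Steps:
X(11, 1/7)² = 11² = 121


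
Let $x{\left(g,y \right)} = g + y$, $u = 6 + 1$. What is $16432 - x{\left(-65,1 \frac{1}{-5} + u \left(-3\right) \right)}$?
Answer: $\frac{82591}{5} \approx 16518.0$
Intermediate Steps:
$u = 7$
$16432 - x{\left(-65,1 \frac{1}{-5} + u \left(-3\right) \right)} = 16432 - \left(-65 + \left(1 \frac{1}{-5} + 7 \left(-3\right)\right)\right) = 16432 - \left(-65 + \left(1 \left(- \frac{1}{5}\right) - 21\right)\right) = 16432 - \left(-65 - \frac{106}{5}\right) = 16432 - - \frac{431}{5} = 16432 + \frac{431}{5} = \frac{82591}{5}$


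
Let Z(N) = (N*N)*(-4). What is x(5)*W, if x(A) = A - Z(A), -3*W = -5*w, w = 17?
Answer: 2975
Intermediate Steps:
W = 85/3 (W = -(-5)*17/3 = -1/3*(-85) = 85/3 ≈ 28.333)
Z(N) = -4*N**2 (Z(N) = N**2*(-4) = -4*N**2)
x(A) = A + 4*A**2 (x(A) = A - (-4)*A**2 = A + 4*A**2)
x(5)*W = (5*(1 + 4*5))*(85/3) = (5*(1 + 20))*(85/3) = (5*21)*(85/3) = 105*(85/3) = 2975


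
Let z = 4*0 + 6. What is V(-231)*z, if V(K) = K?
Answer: -1386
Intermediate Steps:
z = 6 (z = 0 + 6 = 6)
V(-231)*z = -231*6 = -1386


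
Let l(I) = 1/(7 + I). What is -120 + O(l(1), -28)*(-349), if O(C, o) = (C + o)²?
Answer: -17363101/64 ≈ -2.7130e+5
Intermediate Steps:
-120 + O(l(1), -28)*(-349) = -120 + (1/(7 + 1) - 28)²*(-349) = -120 + (1/8 - 28)²*(-349) = -120 + (⅛ - 28)²*(-349) = -120 + (-223/8)²*(-349) = -120 + (49729/64)*(-349) = -120 - 17355421/64 = -17363101/64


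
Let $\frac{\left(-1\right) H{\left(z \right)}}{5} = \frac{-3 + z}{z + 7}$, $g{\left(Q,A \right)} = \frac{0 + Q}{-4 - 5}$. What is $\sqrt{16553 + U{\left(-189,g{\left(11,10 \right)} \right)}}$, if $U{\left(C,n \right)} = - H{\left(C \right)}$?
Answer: $\frac{\sqrt{137119073}}{91} \approx 128.68$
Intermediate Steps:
$g{\left(Q,A \right)} = - \frac{Q}{9}$ ($g{\left(Q,A \right)} = \frac{Q}{-9} = Q \left(- \frac{1}{9}\right) = - \frac{Q}{9}$)
$H{\left(z \right)} = - \frac{5 \left(-3 + z\right)}{7 + z}$ ($H{\left(z \right)} = - 5 \frac{-3 + z}{z + 7} = - 5 \frac{-3 + z}{7 + z} = - \frac{5 \left(-3 + z\right)}{7 + z}$)
$U{\left(C,n \right)} = - \frac{5 \left(3 - C\right)}{7 + C}$
$\sqrt{16553 + U{\left(-189,g{\left(11,10 \right)} \right)}} = \sqrt{16553 + \frac{5 \left(-3 - 189\right)}{7 - 189}} = \sqrt{16553 + 5 \frac{1}{-182} \left(-192\right)} = \sqrt{16553 + 5 \left(- \frac{1}{182}\right) \left(-192\right)} = \sqrt{16553 + \frac{480}{91}} = \sqrt{\frac{1506803}{91}} = \frac{\sqrt{137119073}}{91}$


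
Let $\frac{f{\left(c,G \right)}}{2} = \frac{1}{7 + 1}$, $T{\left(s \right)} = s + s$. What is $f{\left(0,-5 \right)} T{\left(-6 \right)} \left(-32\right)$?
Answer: $96$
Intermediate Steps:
$T{\left(s \right)} = 2 s$
$f{\left(c,G \right)} = \frac{1}{4}$ ($f{\left(c,G \right)} = \frac{2}{7 + 1} = \frac{2}{8} = 2 \cdot \frac{1}{8} = \frac{1}{4}$)
$f{\left(0,-5 \right)} T{\left(-6 \right)} \left(-32\right) = \frac{2 \left(-6\right)}{4} \left(-32\right) = \frac{1}{4} \left(-12\right) \left(-32\right) = \left(-3\right) \left(-32\right) = 96$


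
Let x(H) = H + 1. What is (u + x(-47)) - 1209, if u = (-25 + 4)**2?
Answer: -814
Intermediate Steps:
x(H) = 1 + H
u = 441 (u = (-21)**2 = 441)
(u + x(-47)) - 1209 = (441 + (1 - 47)) - 1209 = (441 - 46) - 1209 = 395 - 1209 = -814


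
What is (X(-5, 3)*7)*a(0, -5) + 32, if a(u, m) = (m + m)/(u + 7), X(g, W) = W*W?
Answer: -58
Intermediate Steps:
X(g, W) = W²
a(u, m) = 2*m/(7 + u) (a(u, m) = (2*m)/(7 + u) = 2*m/(7 + u))
(X(-5, 3)*7)*a(0, -5) + 32 = (3²*7)*(2*(-5)/(7 + 0)) + 32 = (9*7)*(2*(-5)/7) + 32 = 63*(2*(-5)*(⅐)) + 32 = 63*(-10/7) + 32 = -90 + 32 = -58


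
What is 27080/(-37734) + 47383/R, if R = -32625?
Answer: -445239187/205178625 ≈ -2.1700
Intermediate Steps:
27080/(-37734) + 47383/R = 27080/(-37734) + 47383/(-32625) = 27080*(-1/37734) + 47383*(-1/32625) = -13540/18867 - 47383/32625 = -445239187/205178625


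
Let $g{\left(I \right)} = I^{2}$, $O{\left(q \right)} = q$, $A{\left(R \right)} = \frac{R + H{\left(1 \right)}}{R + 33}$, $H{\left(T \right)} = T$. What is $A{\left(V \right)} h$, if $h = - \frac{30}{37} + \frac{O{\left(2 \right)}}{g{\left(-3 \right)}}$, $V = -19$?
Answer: $\frac{28}{37} \approx 0.75676$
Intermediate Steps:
$A{\left(R \right)} = \frac{1 + R}{33 + R}$ ($A{\left(R \right)} = \frac{R + 1}{R + 33} = \frac{1 + R}{33 + R}$)
$h = - \frac{196}{333}$ ($h = - \frac{30}{37} + \frac{2}{\left(-3\right)^{2}} = \left(-30\right) \frac{1}{37} + \frac{2}{9} = - \frac{30}{37} + 2 \cdot \frac{1}{9} = - \frac{30}{37} + \frac{2}{9} = - \frac{196}{333} \approx -0.58859$)
$A{\left(V \right)} h = \frac{1 - 19}{33 - 19} \left(- \frac{196}{333}\right) = \frac{1}{14} \left(-18\right) \left(- \frac{196}{333}\right) = \left(- \frac{9}{7}\right) \left(- \frac{196}{333}\right) = \frac{28}{37}$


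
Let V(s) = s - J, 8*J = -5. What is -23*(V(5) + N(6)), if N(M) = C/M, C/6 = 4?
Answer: -1771/8 ≈ -221.38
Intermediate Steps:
C = 24 (C = 6*4 = 24)
J = -5/8 (J = (⅛)*(-5) = -5/8 ≈ -0.62500)
V(s) = 5/8 + s (V(s) = s - 1*(-5/8) = s + 5/8 = 5/8 + s)
N(M) = 24/M
-23*(V(5) + N(6)) = -23*((5/8 + 5) + 24/6) = -23*(45/8 + 24*(⅙)) = -23*(45/8 + 4) = -23*77/8 = -1771/8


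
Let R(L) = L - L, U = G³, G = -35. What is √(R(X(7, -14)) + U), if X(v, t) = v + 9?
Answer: 35*I*√35 ≈ 207.06*I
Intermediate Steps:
X(v, t) = 9 + v
U = -42875 (U = (-35)³ = -42875)
R(L) = 0
√(R(X(7, -14)) + U) = √(0 - 42875) = √(-42875) = 35*I*√35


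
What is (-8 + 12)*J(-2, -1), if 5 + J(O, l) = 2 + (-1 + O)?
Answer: -24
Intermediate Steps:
J(O, l) = -4 + O (J(O, l) = -5 + (2 + (-1 + O)) = -5 + (1 + O) = -4 + O)
(-8 + 12)*J(-2, -1) = (-8 + 12)*(-4 - 2) = 4*(-6) = -24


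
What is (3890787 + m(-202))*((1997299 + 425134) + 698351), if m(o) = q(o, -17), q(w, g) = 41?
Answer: 12142433769152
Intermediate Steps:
m(o) = 41
(3890787 + m(-202))*((1997299 + 425134) + 698351) = (3890787 + 41)*((1997299 + 425134) + 698351) = 3890828*(2422433 + 698351) = 3890828*3120784 = 12142433769152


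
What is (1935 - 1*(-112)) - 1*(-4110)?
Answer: 6157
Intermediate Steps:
(1935 - 1*(-112)) - 1*(-4110) = (1935 + 112) + 4110 = 2047 + 4110 = 6157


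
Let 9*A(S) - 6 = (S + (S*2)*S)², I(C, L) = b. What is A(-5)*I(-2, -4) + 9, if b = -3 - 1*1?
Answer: -2681/3 ≈ -893.67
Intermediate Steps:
b = -4 (b = -3 - 1 = -4)
I(C, L) = -4
A(S) = ⅔ + (S + 2*S²)²/9 (A(S) = ⅔ + (S + (S*2)*S)²/9 = ⅔ + (S + (2*S)*S)²/9 = ⅔ + (S + 2*S²)²/9)
A(-5)*I(-2, -4) + 9 = (⅔ + (⅑)*(-5)²*(1 + 2*(-5))²)*(-4) + 9 = (⅔ + (⅑)*25*(1 - 10)²)*(-4) + 9 = (⅔ + (⅑)*25*(-9)²)*(-4) + 9 = (⅔ + (⅑)*25*81)*(-4) + 9 = (⅔ + 225)*(-4) + 9 = (677/3)*(-4) + 9 = -2708/3 + 9 = -2681/3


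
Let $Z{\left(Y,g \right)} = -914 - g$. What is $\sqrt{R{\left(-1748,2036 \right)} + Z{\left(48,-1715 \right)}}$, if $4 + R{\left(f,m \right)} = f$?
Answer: $i \sqrt{951} \approx 30.838 i$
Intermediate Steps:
$R{\left(f,m \right)} = -4 + f$
$\sqrt{R{\left(-1748,2036 \right)} + Z{\left(48,-1715 \right)}} = \sqrt{\left(-4 - 1748\right) - -801} = \sqrt{-1752 + \left(-914 + 1715\right)} = \sqrt{-1752 + 801} = \sqrt{-951} = i \sqrt{951}$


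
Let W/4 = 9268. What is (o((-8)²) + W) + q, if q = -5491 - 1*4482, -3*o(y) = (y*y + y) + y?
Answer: 25691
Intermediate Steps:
W = 37072 (W = 4*9268 = 37072)
o(y) = -2*y/3 - y²/3 (o(y) = -((y*y + y) + y)/3 = -((y² + y) + y)/3 = -((y + y²) + y)/3 = -(y² + 2*y)/3 = -2*y/3 - y²/3)
q = -9973 (q = -5491 - 4482 = -9973)
(o((-8)²) + W) + q = (-⅓*(-8)²*(2 + (-8)²) + 37072) - 9973 = (-⅓*64*(2 + 64) + 37072) - 9973 = (-⅓*64*66 + 37072) - 9973 = (-1408 + 37072) - 9973 = 35664 - 9973 = 25691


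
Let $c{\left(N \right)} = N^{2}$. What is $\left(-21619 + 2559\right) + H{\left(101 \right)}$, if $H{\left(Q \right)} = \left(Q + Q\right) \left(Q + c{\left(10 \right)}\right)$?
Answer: $21542$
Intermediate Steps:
$H{\left(Q \right)} = 2 Q \left(100 + Q\right)$ ($H{\left(Q \right)} = \left(Q + Q\right) \left(Q + 10^{2}\right) = 2 Q \left(Q + 100\right) = 2 Q \left(100 + Q\right)$)
$\left(-21619 + 2559\right) + H{\left(101 \right)} = \left(-21619 + 2559\right) + 2 \cdot 101 \left(100 + 101\right) = -19060 + 2 \cdot 101 \cdot 201 = -19060 + 40602 = 21542$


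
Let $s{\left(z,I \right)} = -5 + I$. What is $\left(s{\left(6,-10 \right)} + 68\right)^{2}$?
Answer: $2809$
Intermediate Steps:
$\left(s{\left(6,-10 \right)} + 68\right)^{2} = \left(\left(-5 - 10\right) + 68\right)^{2} = \left(-15 + 68\right)^{2} = 53^{2} = 2809$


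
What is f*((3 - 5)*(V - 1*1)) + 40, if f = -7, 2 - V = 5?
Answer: -16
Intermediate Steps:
V = -3 (V = 2 - 1*5 = 2 - 5 = -3)
f*((3 - 5)*(V - 1*1)) + 40 = -7*(3 - 5)*(-3 - 1*1) + 40 = -(-14)*(-3 - 1) + 40 = -(-14)*(-4) + 40 = -7*8 + 40 = -56 + 40 = -16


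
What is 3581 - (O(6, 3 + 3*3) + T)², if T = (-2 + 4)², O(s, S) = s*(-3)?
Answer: 3385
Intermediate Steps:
O(s, S) = -3*s
T = 4 (T = 2² = 4)
3581 - (O(6, 3 + 3*3) + T)² = 3581 - (-3*6 + 4)² = 3581 - (-18 + 4)² = 3581 - 1*(-14)² = 3581 - 1*196 = 3581 - 196 = 3385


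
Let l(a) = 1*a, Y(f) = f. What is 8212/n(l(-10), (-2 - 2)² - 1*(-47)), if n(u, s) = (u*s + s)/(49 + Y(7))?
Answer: -65696/81 ≈ -811.06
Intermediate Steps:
l(a) = a
n(u, s) = s/56 + s*u/56 (n(u, s) = (u*s + s)/(49 + 7) = (s*u + s)/56 = (s + s*u)*(1/56) = s/56 + s*u/56)
8212/n(l(-10), (-2 - 2)² - 1*(-47)) = 8212/((((-2 - 2)² - 1*(-47))*(1 - 10)/56)) = 8212/(((1/56)*((-4)² + 47)*(-9))) = 8212/(((1/56)*(16 + 47)*(-9))) = 8212/(((1/56)*63*(-9))) = 8212/(-81/8) = 8212*(-8/81) = -65696/81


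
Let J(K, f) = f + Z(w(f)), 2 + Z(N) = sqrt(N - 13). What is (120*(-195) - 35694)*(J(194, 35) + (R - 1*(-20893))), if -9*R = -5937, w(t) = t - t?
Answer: -1275583386 - 59094*I*sqrt(13) ≈ -1.2756e+9 - 2.1307e+5*I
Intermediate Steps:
w(t) = 0
Z(N) = -2 + sqrt(-13 + N) (Z(N) = -2 + sqrt(N - 13) = -2 + sqrt(-13 + N))
R = 1979/3 (R = -1/9*(-5937) = 1979/3 ≈ 659.67)
J(K, f) = -2 + f + I*sqrt(13) (J(K, f) = f + (-2 + sqrt(-13 + 0)) = f + (-2 + sqrt(-13)) = f + (-2 + I*sqrt(13)) = -2 + f + I*sqrt(13))
(120*(-195) - 35694)*(J(194, 35) + (R - 1*(-20893))) = (120*(-195) - 35694)*((-2 + 35 + I*sqrt(13)) + (1979/3 - 1*(-20893))) = (-23400 - 35694)*((33 + I*sqrt(13)) + (1979/3 + 20893)) = -59094*((33 + I*sqrt(13)) + 64658/3) = -59094*(64757/3 + I*sqrt(13)) = -1275583386 - 59094*I*sqrt(13)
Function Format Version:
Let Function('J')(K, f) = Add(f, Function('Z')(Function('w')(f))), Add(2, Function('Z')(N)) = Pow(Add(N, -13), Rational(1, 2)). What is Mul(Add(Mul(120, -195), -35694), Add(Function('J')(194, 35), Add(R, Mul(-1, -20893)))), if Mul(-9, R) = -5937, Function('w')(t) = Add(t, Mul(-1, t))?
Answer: Add(-1275583386, Mul(-59094, I, Pow(13, Rational(1, 2)))) ≈ Add(-1.2756e+9, Mul(-2.1307e+5, I))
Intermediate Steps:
Function('w')(t) = 0
Function('Z')(N) = Add(-2, Pow(Add(-13, N), Rational(1, 2))) (Function('Z')(N) = Add(-2, Pow(Add(N, -13), Rational(1, 2))) = Add(-2, Pow(Add(-13, N), Rational(1, 2))))
R = Rational(1979, 3) (R = Mul(Rational(-1, 9), -5937) = Rational(1979, 3) ≈ 659.67)
Function('J')(K, f) = Add(-2, f, Mul(I, Pow(13, Rational(1, 2)))) (Function('J')(K, f) = Add(f, Add(-2, Pow(Add(-13, 0), Rational(1, 2)))) = Add(f, Add(-2, Pow(-13, Rational(1, 2)))) = Add(f, Add(-2, Mul(I, Pow(13, Rational(1, 2))))) = Add(-2, f, Mul(I, Pow(13, Rational(1, 2)))))
Mul(Add(Mul(120, -195), -35694), Add(Function('J')(194, 35), Add(R, Mul(-1, -20893)))) = Mul(Add(Mul(120, -195), -35694), Add(Add(-2, 35, Mul(I, Pow(13, Rational(1, 2)))), Add(Rational(1979, 3), Mul(-1, -20893)))) = Mul(Add(-23400, -35694), Add(Add(33, Mul(I, Pow(13, Rational(1, 2)))), Add(Rational(1979, 3), 20893))) = Mul(-59094, Add(Add(33, Mul(I, Pow(13, Rational(1, 2)))), Rational(64658, 3))) = Mul(-59094, Add(Rational(64757, 3), Mul(I, Pow(13, Rational(1, 2))))) = Add(-1275583386, Mul(-59094, I, Pow(13, Rational(1, 2))))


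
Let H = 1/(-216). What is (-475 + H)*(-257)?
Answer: 26368457/216 ≈ 1.2208e+5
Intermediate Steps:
H = -1/216 ≈ -0.0046296
(-475 + H)*(-257) = (-475 - 1/216)*(-257) = -102601/216*(-257) = 26368457/216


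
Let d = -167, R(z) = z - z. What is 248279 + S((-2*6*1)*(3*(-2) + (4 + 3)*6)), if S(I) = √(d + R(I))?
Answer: 248279 + I*√167 ≈ 2.4828e+5 + 12.923*I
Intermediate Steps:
R(z) = 0
S(I) = I*√167 (S(I) = √(-167 + 0) = √(-167) = I*√167)
248279 + S((-2*6*1)*(3*(-2) + (4 + 3)*6)) = 248279 + I*√167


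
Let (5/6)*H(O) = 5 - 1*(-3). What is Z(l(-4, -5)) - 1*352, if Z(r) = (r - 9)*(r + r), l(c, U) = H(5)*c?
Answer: 82208/25 ≈ 3288.3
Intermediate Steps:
H(O) = 48/5 (H(O) = 6*(5 - 1*(-3))/5 = 6*(5 + 3)/5 = (6/5)*8 = 48/5)
l(c, U) = 48*c/5
Z(r) = 2*r*(-9 + r) (Z(r) = (-9 + r)*(2*r) = 2*r*(-9 + r))
Z(l(-4, -5)) - 1*352 = 2*((48/5)*(-4))*(-9 + (48/5)*(-4)) - 1*352 = 2*(-192/5)*(-9 - 192/5) - 352 = 2*(-192/5)*(-237/5) - 352 = 91008/25 - 352 = 82208/25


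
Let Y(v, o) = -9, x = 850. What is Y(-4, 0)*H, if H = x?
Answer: -7650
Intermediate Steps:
H = 850
Y(-4, 0)*H = -9*850 = -7650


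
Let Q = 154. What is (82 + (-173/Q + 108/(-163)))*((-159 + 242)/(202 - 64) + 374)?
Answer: 14869941205/494868 ≈ 30048.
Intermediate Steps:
(82 + (-173/Q + 108/(-163)))*((-159 + 242)/(202 - 64) + 374) = (82 + (-173/154 + 108/(-163)))*((-159 + 242)/(202 - 64) + 374) = (82 + (-173*1/154 + 108*(-1/163)))*(83/138 + 374) = (82 + (-173/154 - 108/163))*(83*(1/138) + 374) = (82 - 44831/25102)*(83/138 + 374) = (2013533/25102)*(51695/138) = 14869941205/494868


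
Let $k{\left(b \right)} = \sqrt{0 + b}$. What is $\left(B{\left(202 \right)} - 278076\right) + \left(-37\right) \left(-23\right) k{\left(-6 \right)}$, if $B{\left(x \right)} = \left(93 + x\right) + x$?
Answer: $-277579 + 851 i \sqrt{6} \approx -2.7758 \cdot 10^{5} + 2084.5 i$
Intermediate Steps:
$B{\left(x \right)} = 93 + 2 x$
$k{\left(b \right)} = \sqrt{b}$
$\left(B{\left(202 \right)} - 278076\right) + \left(-37\right) \left(-23\right) k{\left(-6 \right)} = \left(\left(93 + 2 \cdot 202\right) - 278076\right) + \left(-37\right) \left(-23\right) \sqrt{-6} = \left(\left(93 + 404\right) - 278076\right) + 851 i \sqrt{6} = \left(497 - 278076\right) + 851 i \sqrt{6} = -277579 + 851 i \sqrt{6}$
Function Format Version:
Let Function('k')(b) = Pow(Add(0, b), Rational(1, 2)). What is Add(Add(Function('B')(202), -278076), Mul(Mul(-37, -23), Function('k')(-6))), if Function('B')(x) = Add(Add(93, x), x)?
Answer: Add(-277579, Mul(851, I, Pow(6, Rational(1, 2)))) ≈ Add(-2.7758e+5, Mul(2084.5, I))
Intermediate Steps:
Function('B')(x) = Add(93, Mul(2, x))
Function('k')(b) = Pow(b, Rational(1, 2))
Add(Add(Function('B')(202), -278076), Mul(Mul(-37, -23), Function('k')(-6))) = Add(Add(Add(93, Mul(2, 202)), -278076), Mul(Mul(-37, -23), Pow(-6, Rational(1, 2)))) = Add(Add(Add(93, 404), -278076), Mul(851, Mul(I, Pow(6, Rational(1, 2))))) = Add(Add(497, -278076), Mul(851, I, Pow(6, Rational(1, 2)))) = Add(-277579, Mul(851, I, Pow(6, Rational(1, 2))))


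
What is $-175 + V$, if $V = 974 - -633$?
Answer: $1432$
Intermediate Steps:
$V = 1607$ ($V = 974 + 633 = 1607$)
$-175 + V = -175 + 1607 = 1432$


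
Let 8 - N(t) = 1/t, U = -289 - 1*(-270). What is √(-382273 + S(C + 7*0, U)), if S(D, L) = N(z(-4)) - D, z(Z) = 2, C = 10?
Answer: I*√1529102/2 ≈ 618.28*I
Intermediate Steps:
U = -19 (U = -289 + 270 = -19)
N(t) = 8 - 1/t
S(D, L) = 15/2 - D (S(D, L) = (8 - 1/2) - D = (8 - 1*½) - D = (8 - ½) - D = 15/2 - D)
√(-382273 + S(C + 7*0, U)) = √(-382273 + (15/2 - (10 + 7*0))) = √(-382273 + (15/2 - (10 + 0))) = √(-382273 + (15/2 - 1*10)) = √(-382273 + (15/2 - 10)) = √(-382273 - 5/2) = √(-764551/2) = I*√1529102/2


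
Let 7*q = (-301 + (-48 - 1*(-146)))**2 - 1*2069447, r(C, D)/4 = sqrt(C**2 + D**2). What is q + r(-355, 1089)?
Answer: -2028238/7 + 4*sqrt(1311946) ≈ -2.8517e+5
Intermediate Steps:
r(C, D) = 4*sqrt(C**2 + D**2)
q = -2028238/7 (q = ((-301 + (-48 - 1*(-146)))**2 - 1*2069447)/7 = ((-301 + (-48 + 146))**2 - 2069447)/7 = ((-301 + 98)**2 - 2069447)/7 = ((-203)**2 - 2069447)/7 = (41209 - 2069447)/7 = (1/7)*(-2028238) = -2028238/7 ≈ -2.8975e+5)
q + r(-355, 1089) = -2028238/7 + 4*sqrt((-355)**2 + 1089**2) = -2028238/7 + 4*sqrt(126025 + 1185921) = -2028238/7 + 4*sqrt(1311946)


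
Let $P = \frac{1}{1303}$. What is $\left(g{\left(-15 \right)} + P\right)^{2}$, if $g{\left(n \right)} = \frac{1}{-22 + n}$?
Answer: $\frac{1602756}{2324300521} \approx 0.00068957$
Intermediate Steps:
$P = \frac{1}{1303} \approx 0.00076746$
$\left(g{\left(-15 \right)} + P\right)^{2} = \left(\frac{1}{-22 - 15} + \frac{1}{1303}\right)^{2} = \left(\frac{1}{-37} + \frac{1}{1303}\right)^{2} = \left(- \frac{1}{37} + \frac{1}{1303}\right)^{2} = \left(- \frac{1266}{48211}\right)^{2} = \frac{1602756}{2324300521}$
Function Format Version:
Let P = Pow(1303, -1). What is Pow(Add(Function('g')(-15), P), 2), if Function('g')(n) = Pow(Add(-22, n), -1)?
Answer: Rational(1602756, 2324300521) ≈ 0.00068957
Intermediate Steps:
P = Rational(1, 1303) ≈ 0.00076746
Pow(Add(Function('g')(-15), P), 2) = Pow(Add(Pow(Add(-22, -15), -1), Rational(1, 1303)), 2) = Pow(Add(Pow(-37, -1), Rational(1, 1303)), 2) = Pow(Add(Rational(-1, 37), Rational(1, 1303)), 2) = Pow(Rational(-1266, 48211), 2) = Rational(1602756, 2324300521)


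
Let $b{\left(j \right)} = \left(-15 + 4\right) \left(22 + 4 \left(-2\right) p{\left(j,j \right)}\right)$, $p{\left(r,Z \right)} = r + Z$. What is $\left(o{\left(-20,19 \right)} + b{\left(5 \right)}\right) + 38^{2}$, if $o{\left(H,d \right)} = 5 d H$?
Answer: $182$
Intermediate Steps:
$p{\left(r,Z \right)} = Z + r$
$o{\left(H,d \right)} = 5 H d$
$b{\left(j \right)} = -242 + 176 j$ ($b{\left(j \right)} = \left(-15 + 4\right) \left(22 + 4 \left(-2\right) \left(j + j\right)\right) = - 11 \left(22 - 8 \cdot 2 j\right) = - 11 \left(22 - 16 j\right) = -242 + 176 j$)
$\left(o{\left(-20,19 \right)} + b{\left(5 \right)}\right) + 38^{2} = \left(5 \left(-20\right) 19 + \left(-242 + 176 \cdot 5\right)\right) + 38^{2} = \left(-1900 + \left(-242 + 880\right)\right) + 1444 = \left(-1900 + 638\right) + 1444 = -1262 + 1444 = 182$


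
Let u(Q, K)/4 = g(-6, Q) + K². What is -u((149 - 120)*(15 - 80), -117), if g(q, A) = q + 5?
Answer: -54752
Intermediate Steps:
g(q, A) = 5 + q
u(Q, K) = -4 + 4*K² (u(Q, K) = 4*((5 - 6) + K²) = 4*(-1 + K²) = -4 + 4*K²)
-u((149 - 120)*(15 - 80), -117) = -(-4 + 4*(-117)²) = -(-4 + 4*13689) = -(-4 + 54756) = -1*54752 = -54752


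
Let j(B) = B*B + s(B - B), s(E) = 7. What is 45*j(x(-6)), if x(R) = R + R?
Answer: 6795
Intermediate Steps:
x(R) = 2*R
j(B) = 7 + B² (j(B) = B*B + 7 = B² + 7 = 7 + B²)
45*j(x(-6)) = 45*(7 + (2*(-6))²) = 45*(7 + (-12)²) = 45*(7 + 144) = 45*151 = 6795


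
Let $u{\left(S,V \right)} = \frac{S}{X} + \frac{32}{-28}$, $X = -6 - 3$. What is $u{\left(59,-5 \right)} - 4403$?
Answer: $- \frac{277874}{63} \approx -4410.7$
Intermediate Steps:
$X = -9$ ($X = -6 - 3 = -9$)
$u{\left(S,V \right)} = - \frac{8}{7} - \frac{S}{9}$ ($u{\left(S,V \right)} = \frac{S}{-9} + \frac{32}{-28} = S \left(- \frac{1}{9}\right) + 32 \left(- \frac{1}{28}\right) = - \frac{S}{9} - \frac{8}{7} = - \frac{8}{7} - \frac{S}{9}$)
$u{\left(59,-5 \right)} - 4403 = \left(- \frac{8}{7} - \frac{59}{9}\right) - 4403 = - \frac{485}{63} - 4403 = - \frac{277874}{63}$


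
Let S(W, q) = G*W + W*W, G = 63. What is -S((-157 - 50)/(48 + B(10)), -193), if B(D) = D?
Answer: 713529/3364 ≈ 212.11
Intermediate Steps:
S(W, q) = W² + 63*W (S(W, q) = 63*W + W*W = 63*W + W² = W² + 63*W)
-S((-157 - 50)/(48 + B(10)), -193) = -(-157 - 50)/(48 + 10)*(63 + (-157 - 50)/(48 + 10)) = -(-207/58)*(63 - 207/58) = -(-207*1/58)*(63 - 207*1/58) = -(-207)*(63 - 207/58)/58 = -(-207)*3447/(58*58) = -1*(-713529/3364) = 713529/3364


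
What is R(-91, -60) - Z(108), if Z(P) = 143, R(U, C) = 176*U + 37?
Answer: -16122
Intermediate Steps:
R(U, C) = 37 + 176*U
R(-91, -60) - Z(108) = (37 + 176*(-91)) - 1*143 = (37 - 16016) - 143 = -15979 - 143 = -16122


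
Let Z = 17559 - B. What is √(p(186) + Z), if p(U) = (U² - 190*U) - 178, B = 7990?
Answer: √8647 ≈ 92.989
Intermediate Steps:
p(U) = -178 + U² - 190*U
Z = 9569 (Z = 17559 - 1*7990 = 17559 - 7990 = 9569)
√(p(186) + Z) = √((-178 + 186² - 190*186) + 9569) = √((-178 + 34596 - 35340) + 9569) = √(-922 + 9569) = √8647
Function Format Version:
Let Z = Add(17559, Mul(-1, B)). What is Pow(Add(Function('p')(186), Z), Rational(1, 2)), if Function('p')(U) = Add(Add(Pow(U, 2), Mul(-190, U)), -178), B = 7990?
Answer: Pow(8647, Rational(1, 2)) ≈ 92.989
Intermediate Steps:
Function('p')(U) = Add(-178, Pow(U, 2), Mul(-190, U))
Z = 9569 (Z = Add(17559, Mul(-1, 7990)) = Add(17559, -7990) = 9569)
Pow(Add(Function('p')(186), Z), Rational(1, 2)) = Pow(Add(Add(-178, Pow(186, 2), Mul(-190, 186)), 9569), Rational(1, 2)) = Pow(Add(Add(-178, 34596, -35340), 9569), Rational(1, 2)) = Pow(Add(-922, 9569), Rational(1, 2)) = Pow(8647, Rational(1, 2))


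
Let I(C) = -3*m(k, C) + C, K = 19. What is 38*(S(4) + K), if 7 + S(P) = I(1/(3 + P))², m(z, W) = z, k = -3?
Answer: 177992/49 ≈ 3632.5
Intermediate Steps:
I(C) = 9 + C (I(C) = -3*(-3) + C = 9 + C)
S(P) = -7 + (9 + 1/(3 + P))²
38*(S(4) + K) = 38*((-7 + (28 + 9*4)²/(3 + 4)²) + 19) = 38*((-7 + (28 + 36)²/7²) + 19) = 38*((-7 + (1/49)*64²) + 19) = 38*((-7 + (1/49)*4096) + 19) = 38*((-7 + 4096/49) + 19) = 38*(3753/49 + 19) = 38*(4684/49) = 177992/49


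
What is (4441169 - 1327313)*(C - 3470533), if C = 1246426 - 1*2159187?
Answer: -13648946321664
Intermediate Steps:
C = -912761 (C = 1246426 - 2159187 = -912761)
(4441169 - 1327313)*(C - 3470533) = (4441169 - 1327313)*(-912761 - 3470533) = 3113856*(-4383294) = -13648946321664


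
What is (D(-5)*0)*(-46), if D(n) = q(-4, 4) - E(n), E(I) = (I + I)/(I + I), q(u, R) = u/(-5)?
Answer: 0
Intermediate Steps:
q(u, R) = -u/5 (q(u, R) = u*(-1/5) = -u/5)
E(I) = 1 (E(I) = (2*I)/((2*I)) = (2*I)*(1/(2*I)) = 1)
D(n) = -1/5 (D(n) = -1/5*(-4) - 1*1 = 4/5 - 1 = -1/5)
(D(-5)*0)*(-46) = -1/5*0*(-46) = 0*(-46) = 0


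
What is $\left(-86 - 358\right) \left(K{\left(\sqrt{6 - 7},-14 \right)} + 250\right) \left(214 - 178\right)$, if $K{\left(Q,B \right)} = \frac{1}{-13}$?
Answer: $- \frac{51932016}{13} \approx -3.9948 \cdot 10^{6}$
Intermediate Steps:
$K{\left(Q,B \right)} = - \frac{1}{13}$
$\left(-86 - 358\right) \left(K{\left(\sqrt{6 - 7},-14 \right)} + 250\right) \left(214 - 178\right) = \left(-86 - 358\right) \left(- \frac{1}{13} + 250\right) \left(214 - 178\right) = - 444 \cdot \frac{3249}{13} \cdot 36 = \left(-444\right) \frac{116964}{13} = - \frac{51932016}{13}$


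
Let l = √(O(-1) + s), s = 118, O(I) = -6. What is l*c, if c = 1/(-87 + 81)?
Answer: -2*√7/3 ≈ -1.7638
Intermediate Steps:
c = -⅙ (c = 1/(-6) = -⅙ ≈ -0.16667)
l = 4*√7 (l = √(-6 + 118) = √112 = 4*√7 ≈ 10.583)
l*c = (4*√7)*(-⅙) = -2*√7/3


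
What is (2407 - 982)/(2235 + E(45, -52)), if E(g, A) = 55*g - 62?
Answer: 1425/4648 ≈ 0.30658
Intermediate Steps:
E(g, A) = -62 + 55*g
(2407 - 982)/(2235 + E(45, -52)) = (2407 - 982)/(2235 + (-62 + 55*45)) = 1425/(2235 + (-62 + 2475)) = 1425/(2235 + 2413) = 1425/4648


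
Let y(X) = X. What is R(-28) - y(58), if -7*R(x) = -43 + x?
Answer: -335/7 ≈ -47.857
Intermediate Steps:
R(x) = 43/7 - x/7 (R(x) = -(-43 + x)/7 = 43/7 - x/7)
R(-28) - y(58) = (43/7 - ⅐*(-28)) - 1*58 = (43/7 + 4) - 58 = 71/7 - 58 = -335/7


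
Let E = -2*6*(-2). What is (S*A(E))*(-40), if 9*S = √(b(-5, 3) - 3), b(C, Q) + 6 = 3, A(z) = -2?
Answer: 80*I*√6/9 ≈ 21.773*I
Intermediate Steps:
E = 24 (E = -12*(-2) = 24)
b(C, Q) = -3 (b(C, Q) = -6 + 3 = -3)
S = I*√6/9 (S = √(-3 - 3)/9 = √(-6)/9 = (I*√6)/9 = I*√6/9 ≈ 0.27217*I)
(S*A(E))*(-40) = ((I*√6/9)*(-2))*(-40) = -2*I*√6/9*(-40) = 80*I*√6/9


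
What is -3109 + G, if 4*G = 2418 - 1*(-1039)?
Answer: -8979/4 ≈ -2244.8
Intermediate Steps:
G = 3457/4 (G = (2418 - 1*(-1039))/4 = (2418 + 1039)/4 = (¼)*3457 = 3457/4 ≈ 864.25)
-3109 + G = -3109 + 3457/4 = -8979/4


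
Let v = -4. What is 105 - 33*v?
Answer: 237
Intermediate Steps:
105 - 33*v = 105 - 33*(-4) = 105 + 132 = 237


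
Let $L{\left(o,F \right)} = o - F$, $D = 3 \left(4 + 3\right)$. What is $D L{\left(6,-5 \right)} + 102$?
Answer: $333$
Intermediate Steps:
$D = 21$ ($D = 3 \cdot 7 = 21$)
$D L{\left(6,-5 \right)} + 102 = 21 \left(6 - -5\right) + 102 = 21 \left(6 + 5\right) + 102 = 21 \cdot 11 + 102 = 231 + 102 = 333$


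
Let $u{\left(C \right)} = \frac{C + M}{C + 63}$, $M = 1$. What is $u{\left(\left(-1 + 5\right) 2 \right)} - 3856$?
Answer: $- \frac{273767}{71} \approx -3855.9$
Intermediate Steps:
$u{\left(C \right)} = \frac{1 + C}{63 + C}$ ($u{\left(C \right)} = \frac{C + 1}{C + 63} = \frac{1 + C}{63 + C}$)
$u{\left(\left(-1 + 5\right) 2 \right)} - 3856 = \frac{1 + \left(-1 + 5\right) 2}{63 + \left(-1 + 5\right) 2} - 3856 = \frac{1 + 4 \cdot 2}{63 + 4 \cdot 2} - 3856 = \frac{1 + 8}{63 + 8} - 3856 = \frac{1}{71} \cdot 9 - 3856 = \frac{9}{71} - 3856 = - \frac{273767}{71}$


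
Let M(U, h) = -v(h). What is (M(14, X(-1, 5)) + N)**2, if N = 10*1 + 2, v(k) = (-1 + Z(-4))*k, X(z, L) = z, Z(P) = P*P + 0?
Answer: 729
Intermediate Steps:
Z(P) = P**2 (Z(P) = P**2 + 0 = P**2)
v(k) = 15*k (v(k) = (-1 + (-4)**2)*k = (-1 + 16)*k = 15*k)
M(U, h) = -15*h
N = 12 (N = 10 + 2 = 12)
(M(14, X(-1, 5)) + N)**2 = (-15*(-1) + 12)**2 = (15 + 12)**2 = 27**2 = 729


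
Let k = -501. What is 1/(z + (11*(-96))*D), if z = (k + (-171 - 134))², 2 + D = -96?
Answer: 1/753124 ≈ 1.3278e-6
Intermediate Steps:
D = -98 (D = -2 - 96 = -98)
z = 649636 (z = (-501 + (-171 - 134))² = (-501 - 305)² = (-806)² = 649636)
1/(z + (11*(-96))*D) = 1/(649636 + (11*(-96))*(-98)) = 1/(649636 - 1056*(-98)) = 1/(649636 + 103488) = 1/753124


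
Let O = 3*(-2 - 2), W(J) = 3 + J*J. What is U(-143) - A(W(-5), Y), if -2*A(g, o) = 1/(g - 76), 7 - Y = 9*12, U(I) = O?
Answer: -1153/96 ≈ -12.010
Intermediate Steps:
W(J) = 3 + J²
O = -12 (O = 3*(-4) = -12)
U(I) = -12
Y = -101 (Y = 7 - 9*12 = 7 - 1*108 = 7 - 108 = -101)
A(g, o) = -1/(2*(-76 + g)) (A(g, o) = -1/(2*(g - 76)) = -1/(2*(-76 + g)))
U(-143) - A(W(-5), Y) = -12 - (-1)/(-152 + 2*(3 + (-5)²)) = -12 - (-1)/(-152 + 2*(3 + 25)) = -12 - (-1)/(-152 + 2*28) = -12 - (-1)/(-152 + 56) = -12 - (-1)/(-96) = -12 - (-1)*(-1)/96 = -12 - 1*1/96 = -12 - 1/96 = -1153/96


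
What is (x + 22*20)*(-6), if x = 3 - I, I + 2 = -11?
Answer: -2736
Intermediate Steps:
I = -13 (I = -2 - 11 = -13)
x = 16 (x = 3 - 1*(-13) = 3 + 13 = 16)
(x + 22*20)*(-6) = (16 + 22*20)*(-6) = (16 + 440)*(-6) = 456*(-6) = -2736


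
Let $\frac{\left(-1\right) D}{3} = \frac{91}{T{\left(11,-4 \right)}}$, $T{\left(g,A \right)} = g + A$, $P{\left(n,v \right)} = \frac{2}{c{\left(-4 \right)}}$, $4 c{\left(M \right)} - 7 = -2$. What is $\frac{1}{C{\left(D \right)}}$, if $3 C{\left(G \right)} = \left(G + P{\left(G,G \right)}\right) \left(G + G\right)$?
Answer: $\frac{5}{4862} \approx 0.0010284$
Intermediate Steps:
$c{\left(M \right)} = \frac{5}{4}$ ($c{\left(M \right)} = \frac{7}{4} + \frac{1}{4} \left(-2\right) = \frac{7}{4} - \frac{1}{2} = \frac{5}{4}$)
$P{\left(n,v \right)} = \frac{8}{5}$ ($P{\left(n,v \right)} = \frac{2}{\frac{5}{4}} = 2 \cdot \frac{4}{5} = \frac{8}{5}$)
$T{\left(g,A \right)} = A + g$
$D = -39$ ($D = - 3 \frac{91}{-4 + 11} = - 3 \cdot \frac{91}{7} = - 3 \cdot 91 \cdot \frac{1}{7} = \left(-3\right) 13 = -39$)
$C{\left(G \right)} = \frac{2 G \left(\frac{8}{5} + G\right)}{3}$ ($C{\left(G \right)} = \frac{\left(G + \frac{8}{5}\right) \left(G + G\right)}{3} = \frac{\left(\frac{8}{5} + G\right) 2 G}{3} = \frac{2 G \left(\frac{8}{5} + G\right)}{3}$)
$\frac{1}{C{\left(D \right)}} = \frac{1}{\frac{2}{15} \left(-39\right) \left(8 + 5 \left(-39\right)\right)} = \frac{1}{\frac{2}{15} \left(-39\right) \left(8 - 195\right)} = \frac{1}{\frac{2}{15} \left(-39\right) \left(-187\right)} = \frac{1}{\frac{4862}{5}} = \frac{5}{4862}$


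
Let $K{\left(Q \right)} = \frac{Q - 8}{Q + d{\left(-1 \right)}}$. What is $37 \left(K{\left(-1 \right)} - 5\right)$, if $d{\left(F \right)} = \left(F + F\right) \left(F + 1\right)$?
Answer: $148$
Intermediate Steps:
$d{\left(F \right)} = 2 F \left(1 + F\right)$
$K{\left(Q \right)} = \frac{-8 + Q}{Q}$ ($K{\left(Q \right)} = \frac{Q - 8}{Q + 2 \left(-1\right) \left(1 - 1\right)} = \frac{-8 + Q}{Q + 2 \left(-1\right) 0} = \frac{-8 + Q}{Q + 0} = \frac{-8 + Q}{Q}$)
$37 \left(K{\left(-1 \right)} - 5\right) = 37 \left(\frac{-8 - 1}{-1} - 5\right) = 37 \left(\left(-1\right) \left(-9\right) - 5\right) = 37 \left(9 - 5\right) = 37 \cdot 4 = 148$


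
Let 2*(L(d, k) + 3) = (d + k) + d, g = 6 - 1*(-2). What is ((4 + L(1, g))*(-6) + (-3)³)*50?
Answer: -3150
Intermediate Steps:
g = 8 (g = 6 + 2 = 8)
L(d, k) = -3 + d + k/2 (L(d, k) = -3 + ((d + k) + d)/2 = -3 + (k + 2*d)/2 = -3 + (d + k/2) = -3 + d + k/2)
((4 + L(1, g))*(-6) + (-3)³)*50 = ((4 + (-3 + 1 + (½)*8))*(-6) + (-3)³)*50 = ((4 + (-3 + 1 + 4))*(-6) - 27)*50 = ((4 + 2)*(-6) - 27)*50 = (6*(-6) - 27)*50 = (-36 - 27)*50 = -63*50 = -3150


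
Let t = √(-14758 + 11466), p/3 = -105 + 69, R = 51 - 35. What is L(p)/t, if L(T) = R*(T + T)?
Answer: 1728*I*√823/823 ≈ 60.234*I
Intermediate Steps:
R = 16
p = -108 (p = 3*(-105 + 69) = 3*(-36) = -108)
L(T) = 32*T (L(T) = 16*(T + T) = 16*(2*T) = 32*T)
t = 2*I*√823 (t = √(-3292) = 2*I*√823 ≈ 57.376*I)
L(p)/t = (32*(-108))/((2*I*√823)) = -(-1728)*I*√823/823 = 1728*I*√823/823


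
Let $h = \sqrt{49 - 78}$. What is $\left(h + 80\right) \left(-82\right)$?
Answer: $-6560 - 82 i \sqrt{29} \approx -6560.0 - 441.58 i$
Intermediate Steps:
$h = i \sqrt{29}$ ($h = \sqrt{-29} = i \sqrt{29} \approx 5.3852 i$)
$\left(h + 80\right) \left(-82\right) = \left(i \sqrt{29} + 80\right) \left(-82\right) = \left(80 + i \sqrt{29}\right) \left(-82\right) = -6560 - 82 i \sqrt{29}$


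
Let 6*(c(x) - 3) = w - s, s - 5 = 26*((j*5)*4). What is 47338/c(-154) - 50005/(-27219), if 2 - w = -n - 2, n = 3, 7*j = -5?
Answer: 13563430156/18645015 ≈ 727.46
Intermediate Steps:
j = -5/7 (j = (1/7)*(-5) = -5/7 ≈ -0.71429)
w = 7 (w = 2 - (-1*3 - 2) = 2 - (-3 - 2) = 2 - 1*(-5) = 2 + 5 = 7)
s = -2565/7 (s = 5 + 26*(-5/7*5*4) = 5 + 26*(-25/7*4) = 5 + 26*(-100/7) = 5 - 2600/7 = -2565/7 ≈ -366.43)
c(x) = 1370/21 (c(x) = 3 + (7 - 1*(-2565/7))/6 = 3 + (7 + 2565/7)/6 = 3 + (1/6)*(2614/7) = 3 + 1307/21 = 1370/21)
47338/c(-154) - 50005/(-27219) = 47338/(1370/21) - 50005/(-27219) = 47338*(21/1370) - 50005*(-1/27219) = 497049/685 + 50005/27219 = 13563430156/18645015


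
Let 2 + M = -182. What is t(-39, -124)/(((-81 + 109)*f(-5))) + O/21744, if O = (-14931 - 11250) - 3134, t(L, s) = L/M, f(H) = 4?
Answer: -37704719/28006272 ≈ -1.3463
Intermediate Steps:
M = -184 (M = -2 - 182 = -184)
t(L, s) = -L/184 (t(L, s) = L/(-184) = L*(-1/184) = -L/184)
O = -29315 (O = -26181 - 3134 = -29315)
t(-39, -124)/(((-81 + 109)*f(-5))) + O/21744 = (-1/184*(-39))/(((-81 + 109)*4)) - 29315/21744 = 39/(184*((28*4))) - 29315*1/21744 = (39/184)/112 - 29315/21744 = (39/184)*(1/112) - 29315/21744 = 39/20608 - 29315/21744 = -37704719/28006272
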